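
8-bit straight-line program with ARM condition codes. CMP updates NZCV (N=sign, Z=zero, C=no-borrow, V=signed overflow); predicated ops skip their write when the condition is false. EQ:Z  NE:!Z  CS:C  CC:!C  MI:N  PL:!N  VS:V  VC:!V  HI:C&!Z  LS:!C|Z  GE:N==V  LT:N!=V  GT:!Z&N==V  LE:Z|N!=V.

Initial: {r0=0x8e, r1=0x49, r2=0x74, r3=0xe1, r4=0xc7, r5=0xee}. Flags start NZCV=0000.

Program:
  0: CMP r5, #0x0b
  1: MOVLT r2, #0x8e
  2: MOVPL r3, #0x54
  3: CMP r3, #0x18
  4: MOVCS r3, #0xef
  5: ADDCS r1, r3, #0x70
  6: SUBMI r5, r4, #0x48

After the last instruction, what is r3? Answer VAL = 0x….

VAL = 0xef

[0] flags=1010 → (cmp)
[1] flags=1010 LT?T → r2=0x8e
[2] flags=1010 PL?F → skip
[3] flags=1010 → (cmp)
[4] flags=1010 CS?T → r3=0xef
[5] flags=1010 CS?T → r1=0x5f
[6] flags=1010 MI?T → r5=0x7f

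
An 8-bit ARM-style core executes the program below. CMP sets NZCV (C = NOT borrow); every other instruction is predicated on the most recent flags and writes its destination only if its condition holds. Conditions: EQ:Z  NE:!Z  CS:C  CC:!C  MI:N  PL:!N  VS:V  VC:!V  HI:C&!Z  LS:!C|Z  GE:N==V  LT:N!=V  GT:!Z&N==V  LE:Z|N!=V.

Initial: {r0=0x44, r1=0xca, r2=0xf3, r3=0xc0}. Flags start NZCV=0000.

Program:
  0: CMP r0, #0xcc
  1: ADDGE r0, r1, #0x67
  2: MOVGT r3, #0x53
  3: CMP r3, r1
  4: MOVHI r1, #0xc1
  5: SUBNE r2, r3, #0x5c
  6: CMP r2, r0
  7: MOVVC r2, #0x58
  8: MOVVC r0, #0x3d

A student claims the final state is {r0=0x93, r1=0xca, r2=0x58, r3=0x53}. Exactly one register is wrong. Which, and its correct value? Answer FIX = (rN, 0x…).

0: ✓ CMP  NZCV=0000
1: ✓ ADDGE  r0←0x31
2: ✓ MOVGT  r3←0x53
3: ✓ CMP  NZCV=1001
4: · MOVHI
5: ✓ SUBNE  r2←0xf7
6: ✓ CMP  NZCV=1010
7: ✓ MOVVC  r2←0x58
8: ✓ MOVVC  r0←0x3d

FIX = (r0, 0x3d)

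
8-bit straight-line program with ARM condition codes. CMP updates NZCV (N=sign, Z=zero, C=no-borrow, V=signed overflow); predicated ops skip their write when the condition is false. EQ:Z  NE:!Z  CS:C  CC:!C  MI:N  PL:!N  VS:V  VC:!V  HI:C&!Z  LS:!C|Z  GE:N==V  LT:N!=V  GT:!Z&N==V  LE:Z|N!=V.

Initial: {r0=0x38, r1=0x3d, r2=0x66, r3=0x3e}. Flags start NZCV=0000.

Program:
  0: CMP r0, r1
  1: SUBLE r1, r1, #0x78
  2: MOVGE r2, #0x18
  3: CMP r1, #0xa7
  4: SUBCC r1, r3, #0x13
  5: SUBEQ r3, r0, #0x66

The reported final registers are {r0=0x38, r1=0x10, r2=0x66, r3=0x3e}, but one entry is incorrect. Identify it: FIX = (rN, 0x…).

FIX = (r1, 0xc5)

0: ✓ CMP  NZCV=1000
1: ✓ SUBLE  r1←0xc5
2: · MOVGE
3: ✓ CMP  NZCV=0010
4: · SUBCC
5: · SUBEQ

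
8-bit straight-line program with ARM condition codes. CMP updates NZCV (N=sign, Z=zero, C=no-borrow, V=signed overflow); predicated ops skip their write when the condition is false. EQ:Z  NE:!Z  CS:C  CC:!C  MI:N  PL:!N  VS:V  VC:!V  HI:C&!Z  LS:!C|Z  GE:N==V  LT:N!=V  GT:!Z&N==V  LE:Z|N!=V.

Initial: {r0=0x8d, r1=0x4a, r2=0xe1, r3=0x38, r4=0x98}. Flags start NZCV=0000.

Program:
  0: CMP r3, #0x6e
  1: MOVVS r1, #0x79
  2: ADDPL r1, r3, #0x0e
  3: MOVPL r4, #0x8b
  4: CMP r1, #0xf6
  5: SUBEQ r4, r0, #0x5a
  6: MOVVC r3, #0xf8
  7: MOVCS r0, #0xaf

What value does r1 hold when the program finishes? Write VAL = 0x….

0: ✓ CMP  NZCV=1000
1: · MOVVS
2: · ADDPL
3: · MOVPL
4: ✓ CMP  NZCV=0000
5: · SUBEQ
6: ✓ MOVVC  r3←0xf8
7: · MOVCS

VAL = 0x4a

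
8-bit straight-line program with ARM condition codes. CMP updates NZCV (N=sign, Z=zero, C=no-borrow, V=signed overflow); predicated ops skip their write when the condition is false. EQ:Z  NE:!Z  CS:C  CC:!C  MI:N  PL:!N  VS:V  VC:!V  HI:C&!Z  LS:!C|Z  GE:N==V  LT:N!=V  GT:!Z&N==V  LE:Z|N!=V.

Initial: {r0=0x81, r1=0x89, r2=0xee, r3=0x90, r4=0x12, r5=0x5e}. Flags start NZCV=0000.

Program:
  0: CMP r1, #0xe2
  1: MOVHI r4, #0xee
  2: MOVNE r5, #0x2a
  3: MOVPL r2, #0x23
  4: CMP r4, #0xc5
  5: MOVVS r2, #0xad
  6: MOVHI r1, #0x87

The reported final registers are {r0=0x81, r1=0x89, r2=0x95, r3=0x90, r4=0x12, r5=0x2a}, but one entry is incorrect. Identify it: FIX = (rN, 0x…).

[0] flags=1000 → (cmp)
[1] flags=1000 HI?F → skip
[2] flags=1000 NE?T → r5=0x2a
[3] flags=1000 PL?F → skip
[4] flags=0000 → (cmp)
[5] flags=0000 VS?F → skip
[6] flags=0000 HI?F → skip

FIX = (r2, 0xee)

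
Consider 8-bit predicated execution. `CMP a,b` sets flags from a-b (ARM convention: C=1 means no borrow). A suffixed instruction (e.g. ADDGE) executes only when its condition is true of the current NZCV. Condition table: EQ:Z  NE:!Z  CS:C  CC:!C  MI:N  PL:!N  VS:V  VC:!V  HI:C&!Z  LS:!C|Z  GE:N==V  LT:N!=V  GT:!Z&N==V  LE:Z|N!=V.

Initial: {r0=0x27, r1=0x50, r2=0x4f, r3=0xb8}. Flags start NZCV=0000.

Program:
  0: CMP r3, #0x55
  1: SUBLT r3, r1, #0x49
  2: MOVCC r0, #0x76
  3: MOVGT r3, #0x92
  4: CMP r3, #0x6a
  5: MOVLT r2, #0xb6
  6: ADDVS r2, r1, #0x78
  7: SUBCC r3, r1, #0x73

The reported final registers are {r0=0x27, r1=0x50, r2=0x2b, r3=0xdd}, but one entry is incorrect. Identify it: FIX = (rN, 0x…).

0: ✓ CMP  NZCV=0011
1: ✓ SUBLT  r3←0x07
2: · MOVCC
3: · MOVGT
4: ✓ CMP  NZCV=1000
5: ✓ MOVLT  r2←0xb6
6: · ADDVS
7: ✓ SUBCC  r3←0xdd

FIX = (r2, 0xb6)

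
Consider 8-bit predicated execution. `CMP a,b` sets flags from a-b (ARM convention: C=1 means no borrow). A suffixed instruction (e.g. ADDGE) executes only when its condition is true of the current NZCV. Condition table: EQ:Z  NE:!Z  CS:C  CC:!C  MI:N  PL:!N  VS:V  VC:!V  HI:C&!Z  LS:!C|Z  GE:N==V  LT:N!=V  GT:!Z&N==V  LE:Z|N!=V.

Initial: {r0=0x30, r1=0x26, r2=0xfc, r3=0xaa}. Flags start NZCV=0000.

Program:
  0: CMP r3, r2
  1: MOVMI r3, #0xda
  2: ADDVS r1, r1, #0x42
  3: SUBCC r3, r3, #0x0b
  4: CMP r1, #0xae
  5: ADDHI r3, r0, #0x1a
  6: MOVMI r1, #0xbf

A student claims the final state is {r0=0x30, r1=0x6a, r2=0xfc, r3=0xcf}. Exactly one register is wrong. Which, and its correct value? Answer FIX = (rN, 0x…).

FIX = (r1, 0x26)

0: ✓ CMP  NZCV=1000
1: ✓ MOVMI  r3←0xda
2: · ADDVS
3: ✓ SUBCC  r3←0xcf
4: ✓ CMP  NZCV=0000
5: · ADDHI
6: · MOVMI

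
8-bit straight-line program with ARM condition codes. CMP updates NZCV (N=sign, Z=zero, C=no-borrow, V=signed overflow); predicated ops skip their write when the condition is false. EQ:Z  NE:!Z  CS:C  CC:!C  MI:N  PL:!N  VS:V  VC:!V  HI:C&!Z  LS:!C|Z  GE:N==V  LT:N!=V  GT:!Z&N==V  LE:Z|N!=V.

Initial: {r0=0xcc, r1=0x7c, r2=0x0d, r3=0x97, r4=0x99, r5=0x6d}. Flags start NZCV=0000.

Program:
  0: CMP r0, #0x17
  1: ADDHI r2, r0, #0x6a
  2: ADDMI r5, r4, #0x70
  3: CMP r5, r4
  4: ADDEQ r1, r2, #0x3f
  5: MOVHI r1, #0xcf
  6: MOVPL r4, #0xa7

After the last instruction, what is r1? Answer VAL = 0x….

VAL = 0x7c

0: ✓ CMP  NZCV=1010
1: ✓ ADDHI  r2←0x36
2: ✓ ADDMI  r5←0x09
3: ✓ CMP  NZCV=0000
4: · ADDEQ
5: · MOVHI
6: ✓ MOVPL  r4←0xa7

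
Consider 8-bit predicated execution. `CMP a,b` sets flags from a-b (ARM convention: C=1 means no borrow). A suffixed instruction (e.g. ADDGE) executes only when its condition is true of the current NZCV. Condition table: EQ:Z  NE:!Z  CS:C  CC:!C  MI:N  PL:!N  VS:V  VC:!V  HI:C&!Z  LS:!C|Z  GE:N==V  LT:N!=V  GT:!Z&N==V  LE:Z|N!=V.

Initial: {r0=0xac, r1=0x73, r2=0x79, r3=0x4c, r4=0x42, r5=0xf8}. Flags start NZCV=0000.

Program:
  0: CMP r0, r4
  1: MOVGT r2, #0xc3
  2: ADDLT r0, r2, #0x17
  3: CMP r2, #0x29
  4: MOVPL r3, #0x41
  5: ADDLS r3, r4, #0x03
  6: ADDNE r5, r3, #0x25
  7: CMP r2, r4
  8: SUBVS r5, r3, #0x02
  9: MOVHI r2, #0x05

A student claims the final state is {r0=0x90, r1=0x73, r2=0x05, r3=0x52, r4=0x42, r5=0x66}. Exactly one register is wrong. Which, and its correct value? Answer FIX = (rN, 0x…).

FIX = (r3, 0x41)

[0] flags=0011 → (cmp)
[1] flags=0011 GT?F → skip
[2] flags=0011 LT?T → r0=0x90
[3] flags=0010 → (cmp)
[4] flags=0010 PL?T → r3=0x41
[5] flags=0010 LS?F → skip
[6] flags=0010 NE?T → r5=0x66
[7] flags=0010 → (cmp)
[8] flags=0010 VS?F → skip
[9] flags=0010 HI?T → r2=0x05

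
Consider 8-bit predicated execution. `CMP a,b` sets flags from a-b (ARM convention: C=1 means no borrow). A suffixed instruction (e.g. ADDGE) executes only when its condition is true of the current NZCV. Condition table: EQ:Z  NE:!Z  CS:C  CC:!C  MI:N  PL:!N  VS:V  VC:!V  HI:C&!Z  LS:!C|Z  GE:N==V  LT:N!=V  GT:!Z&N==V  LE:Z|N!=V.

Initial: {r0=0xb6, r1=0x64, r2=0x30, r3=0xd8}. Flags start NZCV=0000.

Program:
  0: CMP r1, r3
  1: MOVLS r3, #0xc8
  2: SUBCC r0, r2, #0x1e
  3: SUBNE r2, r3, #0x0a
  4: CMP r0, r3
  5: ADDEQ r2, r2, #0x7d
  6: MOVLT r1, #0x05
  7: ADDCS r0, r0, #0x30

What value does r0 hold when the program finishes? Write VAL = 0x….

0: ✓ CMP  NZCV=1001
1: ✓ MOVLS  r3←0xc8
2: ✓ SUBCC  r0←0x12
3: ✓ SUBNE  r2←0xbe
4: ✓ CMP  NZCV=0000
5: · ADDEQ
6: · MOVLT
7: · ADDCS

VAL = 0x12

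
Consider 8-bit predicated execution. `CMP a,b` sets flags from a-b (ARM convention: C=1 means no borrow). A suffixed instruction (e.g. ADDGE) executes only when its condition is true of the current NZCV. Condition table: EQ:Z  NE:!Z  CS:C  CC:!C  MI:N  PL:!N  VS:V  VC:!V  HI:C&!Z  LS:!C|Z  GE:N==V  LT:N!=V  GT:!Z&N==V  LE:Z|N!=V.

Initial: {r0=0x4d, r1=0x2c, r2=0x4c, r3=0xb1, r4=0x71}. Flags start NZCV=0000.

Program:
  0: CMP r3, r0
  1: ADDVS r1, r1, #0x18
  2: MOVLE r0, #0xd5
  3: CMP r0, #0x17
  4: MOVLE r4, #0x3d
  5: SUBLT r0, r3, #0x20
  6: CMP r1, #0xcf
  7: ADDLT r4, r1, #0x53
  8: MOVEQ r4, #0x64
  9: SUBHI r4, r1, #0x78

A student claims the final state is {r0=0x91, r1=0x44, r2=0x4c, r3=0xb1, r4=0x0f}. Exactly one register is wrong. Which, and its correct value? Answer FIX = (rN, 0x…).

FIX = (r4, 0x3d)

0: ✓ CMP  NZCV=0011
1: ✓ ADDVS  r1←0x44
2: ✓ MOVLE  r0←0xd5
3: ✓ CMP  NZCV=1010
4: ✓ MOVLE  r4←0x3d
5: ✓ SUBLT  r0←0x91
6: ✓ CMP  NZCV=0000
7: · ADDLT
8: · MOVEQ
9: · SUBHI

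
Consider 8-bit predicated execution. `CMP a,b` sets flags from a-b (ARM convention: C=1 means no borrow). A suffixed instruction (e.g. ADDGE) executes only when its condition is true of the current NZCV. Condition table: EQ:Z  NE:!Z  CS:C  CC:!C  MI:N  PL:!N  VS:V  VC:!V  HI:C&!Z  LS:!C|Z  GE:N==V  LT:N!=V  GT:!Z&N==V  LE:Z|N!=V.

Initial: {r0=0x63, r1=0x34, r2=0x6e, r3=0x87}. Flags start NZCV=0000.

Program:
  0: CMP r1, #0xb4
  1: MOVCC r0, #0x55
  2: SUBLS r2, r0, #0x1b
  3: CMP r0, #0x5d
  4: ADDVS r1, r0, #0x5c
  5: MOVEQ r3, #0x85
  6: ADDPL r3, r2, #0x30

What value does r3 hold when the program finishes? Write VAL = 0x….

0: ✓ CMP  NZCV=1001
1: ✓ MOVCC  r0←0x55
2: ✓ SUBLS  r2←0x3a
3: ✓ CMP  NZCV=1000
4: · ADDVS
5: · MOVEQ
6: · ADDPL

VAL = 0x87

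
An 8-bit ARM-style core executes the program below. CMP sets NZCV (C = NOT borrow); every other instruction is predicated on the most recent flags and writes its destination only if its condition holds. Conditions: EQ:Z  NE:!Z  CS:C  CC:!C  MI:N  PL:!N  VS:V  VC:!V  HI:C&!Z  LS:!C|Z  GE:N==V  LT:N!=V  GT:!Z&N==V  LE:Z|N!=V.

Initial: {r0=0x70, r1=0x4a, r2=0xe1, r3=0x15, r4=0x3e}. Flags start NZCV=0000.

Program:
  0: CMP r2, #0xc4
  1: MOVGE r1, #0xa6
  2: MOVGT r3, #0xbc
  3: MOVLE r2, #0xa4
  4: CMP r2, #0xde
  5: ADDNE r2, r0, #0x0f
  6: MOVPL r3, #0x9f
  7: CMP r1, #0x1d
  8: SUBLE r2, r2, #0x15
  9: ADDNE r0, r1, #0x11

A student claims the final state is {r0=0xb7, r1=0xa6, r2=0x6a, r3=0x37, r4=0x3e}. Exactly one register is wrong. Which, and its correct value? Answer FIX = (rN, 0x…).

0: ✓ CMP  NZCV=0010
1: ✓ MOVGE  r1←0xa6
2: ✓ MOVGT  r3←0xbc
3: · MOVLE
4: ✓ CMP  NZCV=0010
5: ✓ ADDNE  r2←0x7f
6: ✓ MOVPL  r3←0x9f
7: ✓ CMP  NZCV=1010
8: ✓ SUBLE  r2←0x6a
9: ✓ ADDNE  r0←0xb7

FIX = (r3, 0x9f)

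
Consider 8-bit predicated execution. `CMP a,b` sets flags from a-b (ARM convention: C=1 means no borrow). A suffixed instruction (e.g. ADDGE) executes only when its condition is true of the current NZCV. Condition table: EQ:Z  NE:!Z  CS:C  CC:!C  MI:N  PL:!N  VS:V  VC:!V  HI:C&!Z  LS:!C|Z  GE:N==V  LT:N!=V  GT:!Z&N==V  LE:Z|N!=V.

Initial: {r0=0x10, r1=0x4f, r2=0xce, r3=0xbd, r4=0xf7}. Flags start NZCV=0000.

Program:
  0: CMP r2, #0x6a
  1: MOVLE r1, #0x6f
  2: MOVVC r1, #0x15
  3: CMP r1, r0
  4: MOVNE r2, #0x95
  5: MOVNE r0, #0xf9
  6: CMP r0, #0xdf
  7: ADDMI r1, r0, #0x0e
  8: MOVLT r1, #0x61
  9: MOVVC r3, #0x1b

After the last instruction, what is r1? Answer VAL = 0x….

VAL = 0x6f

[0] flags=0011 → (cmp)
[1] flags=0011 LE?T → r1=0x6f
[2] flags=0011 VC?F → skip
[3] flags=0010 → (cmp)
[4] flags=0010 NE?T → r2=0x95
[5] flags=0010 NE?T → r0=0xf9
[6] flags=0010 → (cmp)
[7] flags=0010 MI?F → skip
[8] flags=0010 LT?F → skip
[9] flags=0010 VC?T → r3=0x1b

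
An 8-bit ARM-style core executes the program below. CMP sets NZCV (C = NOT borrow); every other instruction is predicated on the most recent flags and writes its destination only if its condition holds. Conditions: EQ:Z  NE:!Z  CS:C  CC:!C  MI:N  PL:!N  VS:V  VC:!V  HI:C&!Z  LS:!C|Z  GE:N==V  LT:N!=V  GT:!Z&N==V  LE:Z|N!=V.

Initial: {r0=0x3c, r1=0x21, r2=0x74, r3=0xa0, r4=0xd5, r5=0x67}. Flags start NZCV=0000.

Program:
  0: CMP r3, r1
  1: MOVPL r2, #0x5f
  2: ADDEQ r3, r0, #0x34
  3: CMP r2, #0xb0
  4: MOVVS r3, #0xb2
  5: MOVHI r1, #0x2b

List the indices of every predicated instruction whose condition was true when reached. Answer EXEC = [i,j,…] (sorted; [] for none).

EXEC = [1,4]

0: ✓ CMP  NZCV=0011
1: ✓ MOVPL  r2←0x5f
2: · ADDEQ
3: ✓ CMP  NZCV=1001
4: ✓ MOVVS  r3←0xb2
5: · MOVHI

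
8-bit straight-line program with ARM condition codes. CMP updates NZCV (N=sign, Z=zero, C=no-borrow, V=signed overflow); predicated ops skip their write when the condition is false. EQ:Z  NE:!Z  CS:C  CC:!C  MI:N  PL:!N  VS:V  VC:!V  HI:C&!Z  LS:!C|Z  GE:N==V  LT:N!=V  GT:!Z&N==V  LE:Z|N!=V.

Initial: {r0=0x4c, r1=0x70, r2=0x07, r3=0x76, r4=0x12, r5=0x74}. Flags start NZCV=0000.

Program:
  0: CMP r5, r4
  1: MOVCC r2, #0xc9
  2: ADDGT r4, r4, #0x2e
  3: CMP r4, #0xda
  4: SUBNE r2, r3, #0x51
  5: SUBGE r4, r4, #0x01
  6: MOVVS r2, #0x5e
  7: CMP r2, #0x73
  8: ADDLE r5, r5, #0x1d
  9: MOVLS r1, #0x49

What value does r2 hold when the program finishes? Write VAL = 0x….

[0] flags=0010 → (cmp)
[1] flags=0010 CC?F → skip
[2] flags=0010 GT?T → r4=0x40
[3] flags=0000 → (cmp)
[4] flags=0000 NE?T → r2=0x25
[5] flags=0000 GE?T → r4=0x3f
[6] flags=0000 VS?F → skip
[7] flags=1000 → (cmp)
[8] flags=1000 LE?T → r5=0x91
[9] flags=1000 LS?T → r1=0x49

VAL = 0x25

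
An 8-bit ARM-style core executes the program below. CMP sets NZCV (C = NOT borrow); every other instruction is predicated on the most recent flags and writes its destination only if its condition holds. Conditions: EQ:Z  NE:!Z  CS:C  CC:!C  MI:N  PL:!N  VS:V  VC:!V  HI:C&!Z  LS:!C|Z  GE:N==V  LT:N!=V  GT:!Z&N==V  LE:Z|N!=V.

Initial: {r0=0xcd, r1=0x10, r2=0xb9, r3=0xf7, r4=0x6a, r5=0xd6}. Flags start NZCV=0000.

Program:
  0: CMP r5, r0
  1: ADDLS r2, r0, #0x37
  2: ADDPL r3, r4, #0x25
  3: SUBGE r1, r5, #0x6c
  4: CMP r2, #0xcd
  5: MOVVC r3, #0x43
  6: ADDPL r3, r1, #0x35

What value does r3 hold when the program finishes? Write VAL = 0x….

[0] flags=0010 → (cmp)
[1] flags=0010 LS?F → skip
[2] flags=0010 PL?T → r3=0x8f
[3] flags=0010 GE?T → r1=0x6a
[4] flags=1000 → (cmp)
[5] flags=1000 VC?T → r3=0x43
[6] flags=1000 PL?F → skip

VAL = 0x43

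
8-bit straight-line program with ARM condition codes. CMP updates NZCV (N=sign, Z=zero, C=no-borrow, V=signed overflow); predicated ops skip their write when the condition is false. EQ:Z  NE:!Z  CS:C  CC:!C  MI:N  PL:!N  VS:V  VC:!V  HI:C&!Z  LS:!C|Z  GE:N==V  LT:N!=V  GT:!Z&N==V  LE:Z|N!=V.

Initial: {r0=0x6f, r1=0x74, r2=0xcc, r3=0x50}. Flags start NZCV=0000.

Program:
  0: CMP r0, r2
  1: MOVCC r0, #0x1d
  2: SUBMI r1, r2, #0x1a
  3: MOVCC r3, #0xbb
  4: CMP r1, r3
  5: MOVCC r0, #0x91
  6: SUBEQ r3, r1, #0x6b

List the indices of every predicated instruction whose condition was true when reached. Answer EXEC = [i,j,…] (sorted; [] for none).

EXEC = [1,2,3,5]

0: ✓ CMP  NZCV=1001
1: ✓ MOVCC  r0←0x1d
2: ✓ SUBMI  r1←0xb2
3: ✓ MOVCC  r3←0xbb
4: ✓ CMP  NZCV=1000
5: ✓ MOVCC  r0←0x91
6: · SUBEQ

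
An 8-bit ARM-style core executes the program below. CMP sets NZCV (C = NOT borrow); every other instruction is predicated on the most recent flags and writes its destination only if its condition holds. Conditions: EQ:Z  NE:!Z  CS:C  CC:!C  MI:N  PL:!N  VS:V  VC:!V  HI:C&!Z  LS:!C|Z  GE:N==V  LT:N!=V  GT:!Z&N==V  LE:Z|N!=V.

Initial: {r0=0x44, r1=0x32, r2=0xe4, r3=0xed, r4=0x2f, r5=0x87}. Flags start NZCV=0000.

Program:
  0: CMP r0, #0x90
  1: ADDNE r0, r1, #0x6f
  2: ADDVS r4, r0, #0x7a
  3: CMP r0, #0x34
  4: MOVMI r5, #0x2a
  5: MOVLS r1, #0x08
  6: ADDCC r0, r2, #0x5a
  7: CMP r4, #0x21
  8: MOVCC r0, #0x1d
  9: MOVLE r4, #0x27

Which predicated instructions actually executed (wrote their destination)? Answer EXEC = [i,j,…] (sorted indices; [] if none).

0: ✓ CMP  NZCV=1001
1: ✓ ADDNE  r0←0xa1
2: ✓ ADDVS  r4←0x1b
3: ✓ CMP  NZCV=0011
4: · MOVMI
5: · MOVLS
6: · ADDCC
7: ✓ CMP  NZCV=1000
8: ✓ MOVCC  r0←0x1d
9: ✓ MOVLE  r4←0x27

EXEC = [1,2,8,9]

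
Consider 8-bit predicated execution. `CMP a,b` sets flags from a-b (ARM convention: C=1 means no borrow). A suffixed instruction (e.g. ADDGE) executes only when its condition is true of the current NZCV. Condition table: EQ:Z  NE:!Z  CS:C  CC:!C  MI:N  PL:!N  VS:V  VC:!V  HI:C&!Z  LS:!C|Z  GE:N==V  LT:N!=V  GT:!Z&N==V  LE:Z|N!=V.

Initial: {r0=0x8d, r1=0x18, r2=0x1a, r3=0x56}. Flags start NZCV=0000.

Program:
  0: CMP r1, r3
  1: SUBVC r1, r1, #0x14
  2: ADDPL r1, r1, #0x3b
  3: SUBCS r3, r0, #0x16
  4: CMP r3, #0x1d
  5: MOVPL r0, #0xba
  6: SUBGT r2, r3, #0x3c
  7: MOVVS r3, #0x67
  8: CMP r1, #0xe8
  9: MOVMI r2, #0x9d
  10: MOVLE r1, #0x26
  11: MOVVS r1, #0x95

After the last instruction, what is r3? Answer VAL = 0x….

VAL = 0x56

[0] flags=1000 → (cmp)
[1] flags=1000 VC?T → r1=0x04
[2] flags=1000 PL?F → skip
[3] flags=1000 CS?F → skip
[4] flags=0010 → (cmp)
[5] flags=0010 PL?T → r0=0xba
[6] flags=0010 GT?T → r2=0x1a
[7] flags=0010 VS?F → skip
[8] flags=0000 → (cmp)
[9] flags=0000 MI?F → skip
[10] flags=0000 LE?F → skip
[11] flags=0000 VS?F → skip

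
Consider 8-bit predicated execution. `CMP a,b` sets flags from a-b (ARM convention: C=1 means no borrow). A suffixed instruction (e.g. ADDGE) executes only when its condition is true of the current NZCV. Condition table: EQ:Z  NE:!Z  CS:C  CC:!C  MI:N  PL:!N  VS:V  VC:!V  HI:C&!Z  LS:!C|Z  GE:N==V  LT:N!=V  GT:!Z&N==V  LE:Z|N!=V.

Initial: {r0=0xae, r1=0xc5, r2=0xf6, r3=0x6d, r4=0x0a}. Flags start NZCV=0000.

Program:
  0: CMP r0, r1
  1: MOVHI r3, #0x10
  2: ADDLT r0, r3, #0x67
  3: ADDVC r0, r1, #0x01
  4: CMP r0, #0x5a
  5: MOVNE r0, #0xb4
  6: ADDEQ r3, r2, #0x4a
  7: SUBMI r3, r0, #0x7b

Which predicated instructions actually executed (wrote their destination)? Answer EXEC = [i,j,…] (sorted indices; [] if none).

EXEC = [2,3,5]

0: ✓ CMP  NZCV=1000
1: · MOVHI
2: ✓ ADDLT  r0←0xd4
3: ✓ ADDVC  r0←0xc6
4: ✓ CMP  NZCV=0011
5: ✓ MOVNE  r0←0xb4
6: · ADDEQ
7: · SUBMI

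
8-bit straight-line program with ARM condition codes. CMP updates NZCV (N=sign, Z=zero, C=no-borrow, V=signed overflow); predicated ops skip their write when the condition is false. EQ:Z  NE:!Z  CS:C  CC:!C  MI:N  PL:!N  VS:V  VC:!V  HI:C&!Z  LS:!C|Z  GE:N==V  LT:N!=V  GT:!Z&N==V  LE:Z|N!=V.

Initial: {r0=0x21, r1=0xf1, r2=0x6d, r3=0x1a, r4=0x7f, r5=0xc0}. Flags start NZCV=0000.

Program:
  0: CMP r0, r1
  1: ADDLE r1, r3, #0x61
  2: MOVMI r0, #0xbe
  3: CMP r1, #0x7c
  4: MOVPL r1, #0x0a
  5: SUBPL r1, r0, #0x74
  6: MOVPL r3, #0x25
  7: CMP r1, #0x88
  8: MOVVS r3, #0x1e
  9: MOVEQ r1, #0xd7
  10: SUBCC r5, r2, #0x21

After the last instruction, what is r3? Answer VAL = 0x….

[0] flags=0000 → (cmp)
[1] flags=0000 LE?F → skip
[2] flags=0000 MI?F → skip
[3] flags=0011 → (cmp)
[4] flags=0011 PL?T → r1=0x0a
[5] flags=0011 PL?T → r1=0xad
[6] flags=0011 PL?T → r3=0x25
[7] flags=0010 → (cmp)
[8] flags=0010 VS?F → skip
[9] flags=0010 EQ?F → skip
[10] flags=0010 CC?F → skip

VAL = 0x25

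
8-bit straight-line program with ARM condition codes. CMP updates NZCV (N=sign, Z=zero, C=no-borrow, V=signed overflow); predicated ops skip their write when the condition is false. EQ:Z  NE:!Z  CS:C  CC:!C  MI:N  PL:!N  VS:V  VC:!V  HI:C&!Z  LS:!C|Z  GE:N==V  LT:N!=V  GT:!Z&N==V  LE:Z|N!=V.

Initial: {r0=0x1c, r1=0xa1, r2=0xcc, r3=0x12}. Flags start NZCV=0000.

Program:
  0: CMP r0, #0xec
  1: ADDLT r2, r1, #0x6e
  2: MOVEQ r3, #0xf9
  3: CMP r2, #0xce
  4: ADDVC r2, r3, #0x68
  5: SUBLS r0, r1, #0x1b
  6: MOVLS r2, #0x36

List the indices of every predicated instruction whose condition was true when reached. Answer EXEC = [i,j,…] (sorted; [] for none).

[0] flags=0000 → (cmp)
[1] flags=0000 LT?F → skip
[2] flags=0000 EQ?F → skip
[3] flags=1000 → (cmp)
[4] flags=1000 VC?T → r2=0x7a
[5] flags=1000 LS?T → r0=0x86
[6] flags=1000 LS?T → r2=0x36

EXEC = [4,5,6]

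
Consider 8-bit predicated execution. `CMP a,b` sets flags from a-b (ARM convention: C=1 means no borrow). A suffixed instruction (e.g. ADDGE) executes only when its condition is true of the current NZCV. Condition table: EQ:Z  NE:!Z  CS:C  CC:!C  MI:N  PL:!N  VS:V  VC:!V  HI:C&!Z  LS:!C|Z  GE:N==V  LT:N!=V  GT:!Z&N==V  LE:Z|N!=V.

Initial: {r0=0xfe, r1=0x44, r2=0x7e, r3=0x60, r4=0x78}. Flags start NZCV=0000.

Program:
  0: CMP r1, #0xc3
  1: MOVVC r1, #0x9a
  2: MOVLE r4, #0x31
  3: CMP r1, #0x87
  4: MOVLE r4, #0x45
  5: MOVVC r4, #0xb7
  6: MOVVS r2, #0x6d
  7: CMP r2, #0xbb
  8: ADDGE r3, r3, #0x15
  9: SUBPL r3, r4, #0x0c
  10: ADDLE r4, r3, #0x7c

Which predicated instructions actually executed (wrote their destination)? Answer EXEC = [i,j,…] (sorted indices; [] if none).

EXEC = [6,8]

[0] flags=1001 → (cmp)
[1] flags=1001 VC?F → skip
[2] flags=1001 LE?F → skip
[3] flags=1001 → (cmp)
[4] flags=1001 LE?F → skip
[5] flags=1001 VC?F → skip
[6] flags=1001 VS?T → r2=0x6d
[7] flags=1001 → (cmp)
[8] flags=1001 GE?T → r3=0x75
[9] flags=1001 PL?F → skip
[10] flags=1001 LE?F → skip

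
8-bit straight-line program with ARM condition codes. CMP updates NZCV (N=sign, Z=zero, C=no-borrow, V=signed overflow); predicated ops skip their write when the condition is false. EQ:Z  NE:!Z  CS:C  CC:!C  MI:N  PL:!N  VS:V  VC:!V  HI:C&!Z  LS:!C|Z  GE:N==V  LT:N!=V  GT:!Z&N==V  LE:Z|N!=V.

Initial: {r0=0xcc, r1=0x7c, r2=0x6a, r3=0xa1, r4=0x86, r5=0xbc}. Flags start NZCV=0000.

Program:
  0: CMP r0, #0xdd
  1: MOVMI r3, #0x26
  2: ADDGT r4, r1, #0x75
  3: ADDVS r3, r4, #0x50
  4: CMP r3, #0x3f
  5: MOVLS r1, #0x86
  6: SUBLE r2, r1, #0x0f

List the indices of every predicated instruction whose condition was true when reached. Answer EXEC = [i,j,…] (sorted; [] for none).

EXEC = [1,5,6]

[0] flags=1000 → (cmp)
[1] flags=1000 MI?T → r3=0x26
[2] flags=1000 GT?F → skip
[3] flags=1000 VS?F → skip
[4] flags=1000 → (cmp)
[5] flags=1000 LS?T → r1=0x86
[6] flags=1000 LE?T → r2=0x77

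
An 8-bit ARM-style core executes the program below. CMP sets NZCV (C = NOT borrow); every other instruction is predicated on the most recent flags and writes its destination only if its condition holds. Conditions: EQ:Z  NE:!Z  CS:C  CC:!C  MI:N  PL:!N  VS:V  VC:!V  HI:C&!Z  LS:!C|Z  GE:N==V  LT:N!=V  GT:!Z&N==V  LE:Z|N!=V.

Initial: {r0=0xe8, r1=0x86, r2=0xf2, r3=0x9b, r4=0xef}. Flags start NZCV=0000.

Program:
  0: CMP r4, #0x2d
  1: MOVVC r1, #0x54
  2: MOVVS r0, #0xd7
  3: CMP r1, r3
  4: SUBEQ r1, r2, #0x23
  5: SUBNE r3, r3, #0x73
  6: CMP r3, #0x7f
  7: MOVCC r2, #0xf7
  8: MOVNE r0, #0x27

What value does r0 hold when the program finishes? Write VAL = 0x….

VAL = 0x27

[0] flags=1010 → (cmp)
[1] flags=1010 VC?T → r1=0x54
[2] flags=1010 VS?F → skip
[3] flags=1001 → (cmp)
[4] flags=1001 EQ?F → skip
[5] flags=1001 NE?T → r3=0x28
[6] flags=1000 → (cmp)
[7] flags=1000 CC?T → r2=0xf7
[8] flags=1000 NE?T → r0=0x27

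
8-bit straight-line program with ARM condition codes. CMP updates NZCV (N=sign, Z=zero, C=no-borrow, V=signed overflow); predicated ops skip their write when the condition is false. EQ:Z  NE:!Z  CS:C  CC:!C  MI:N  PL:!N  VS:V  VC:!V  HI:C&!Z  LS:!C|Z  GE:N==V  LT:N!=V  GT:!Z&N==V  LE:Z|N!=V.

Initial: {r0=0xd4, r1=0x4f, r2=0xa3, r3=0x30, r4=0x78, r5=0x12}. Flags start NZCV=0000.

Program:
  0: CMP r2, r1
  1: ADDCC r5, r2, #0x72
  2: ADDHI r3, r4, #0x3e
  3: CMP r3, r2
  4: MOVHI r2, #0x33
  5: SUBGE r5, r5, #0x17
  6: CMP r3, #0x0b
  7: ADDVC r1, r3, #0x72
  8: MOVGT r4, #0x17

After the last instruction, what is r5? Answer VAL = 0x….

VAL = 0xfb

[0] flags=0011 → (cmp)
[1] flags=0011 CC?F → skip
[2] flags=0011 HI?T → r3=0xb6
[3] flags=0010 → (cmp)
[4] flags=0010 HI?T → r2=0x33
[5] flags=0010 GE?T → r5=0xfb
[6] flags=1010 → (cmp)
[7] flags=1010 VC?T → r1=0x28
[8] flags=1010 GT?F → skip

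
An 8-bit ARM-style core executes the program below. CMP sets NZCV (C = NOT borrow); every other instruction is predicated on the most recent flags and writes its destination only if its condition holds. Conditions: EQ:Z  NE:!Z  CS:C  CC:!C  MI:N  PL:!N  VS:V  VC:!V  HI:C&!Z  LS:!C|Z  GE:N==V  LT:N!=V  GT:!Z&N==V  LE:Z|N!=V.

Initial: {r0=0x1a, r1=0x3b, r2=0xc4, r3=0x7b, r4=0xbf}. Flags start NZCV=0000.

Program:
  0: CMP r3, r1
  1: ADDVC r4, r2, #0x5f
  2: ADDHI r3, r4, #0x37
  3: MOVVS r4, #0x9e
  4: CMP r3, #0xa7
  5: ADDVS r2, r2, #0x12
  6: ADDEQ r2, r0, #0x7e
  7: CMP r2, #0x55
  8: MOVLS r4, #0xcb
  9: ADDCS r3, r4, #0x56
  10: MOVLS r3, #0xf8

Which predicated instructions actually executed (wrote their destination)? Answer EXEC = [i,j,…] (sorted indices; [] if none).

EXEC = [1,2,5,9]

[0] flags=0010 → (cmp)
[1] flags=0010 VC?T → r4=0x23
[2] flags=0010 HI?T → r3=0x5a
[3] flags=0010 VS?F → skip
[4] flags=1001 → (cmp)
[5] flags=1001 VS?T → r2=0xd6
[6] flags=1001 EQ?F → skip
[7] flags=1010 → (cmp)
[8] flags=1010 LS?F → skip
[9] flags=1010 CS?T → r3=0x79
[10] flags=1010 LS?F → skip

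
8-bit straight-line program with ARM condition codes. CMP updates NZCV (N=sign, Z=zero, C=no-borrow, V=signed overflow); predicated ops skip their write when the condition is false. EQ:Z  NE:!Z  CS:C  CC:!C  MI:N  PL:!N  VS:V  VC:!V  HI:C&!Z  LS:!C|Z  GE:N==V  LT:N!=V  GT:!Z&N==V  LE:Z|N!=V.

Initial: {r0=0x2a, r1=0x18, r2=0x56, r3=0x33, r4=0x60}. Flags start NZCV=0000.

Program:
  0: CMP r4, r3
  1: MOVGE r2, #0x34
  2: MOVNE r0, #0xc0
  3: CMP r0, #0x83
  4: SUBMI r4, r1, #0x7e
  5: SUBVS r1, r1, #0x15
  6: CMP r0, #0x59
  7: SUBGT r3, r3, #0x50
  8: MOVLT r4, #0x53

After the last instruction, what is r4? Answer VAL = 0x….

VAL = 0x53

[0] flags=0010 → (cmp)
[1] flags=0010 GE?T → r2=0x34
[2] flags=0010 NE?T → r0=0xc0
[3] flags=0010 → (cmp)
[4] flags=0010 MI?F → skip
[5] flags=0010 VS?F → skip
[6] flags=0011 → (cmp)
[7] flags=0011 GT?F → skip
[8] flags=0011 LT?T → r4=0x53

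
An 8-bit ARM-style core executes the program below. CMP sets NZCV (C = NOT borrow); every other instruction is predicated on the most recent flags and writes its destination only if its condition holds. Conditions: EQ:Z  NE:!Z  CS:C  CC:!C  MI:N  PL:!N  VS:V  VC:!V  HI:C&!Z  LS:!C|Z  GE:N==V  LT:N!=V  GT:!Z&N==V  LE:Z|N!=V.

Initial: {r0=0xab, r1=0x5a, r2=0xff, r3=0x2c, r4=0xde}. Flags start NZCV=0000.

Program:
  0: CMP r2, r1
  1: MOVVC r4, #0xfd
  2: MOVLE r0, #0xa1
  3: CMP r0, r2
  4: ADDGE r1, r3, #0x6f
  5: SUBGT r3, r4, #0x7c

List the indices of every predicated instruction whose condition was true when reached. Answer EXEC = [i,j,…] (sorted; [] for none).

EXEC = [1,2]

[0] flags=1010 → (cmp)
[1] flags=1010 VC?T → r4=0xfd
[2] flags=1010 LE?T → r0=0xa1
[3] flags=1000 → (cmp)
[4] flags=1000 GE?F → skip
[5] flags=1000 GT?F → skip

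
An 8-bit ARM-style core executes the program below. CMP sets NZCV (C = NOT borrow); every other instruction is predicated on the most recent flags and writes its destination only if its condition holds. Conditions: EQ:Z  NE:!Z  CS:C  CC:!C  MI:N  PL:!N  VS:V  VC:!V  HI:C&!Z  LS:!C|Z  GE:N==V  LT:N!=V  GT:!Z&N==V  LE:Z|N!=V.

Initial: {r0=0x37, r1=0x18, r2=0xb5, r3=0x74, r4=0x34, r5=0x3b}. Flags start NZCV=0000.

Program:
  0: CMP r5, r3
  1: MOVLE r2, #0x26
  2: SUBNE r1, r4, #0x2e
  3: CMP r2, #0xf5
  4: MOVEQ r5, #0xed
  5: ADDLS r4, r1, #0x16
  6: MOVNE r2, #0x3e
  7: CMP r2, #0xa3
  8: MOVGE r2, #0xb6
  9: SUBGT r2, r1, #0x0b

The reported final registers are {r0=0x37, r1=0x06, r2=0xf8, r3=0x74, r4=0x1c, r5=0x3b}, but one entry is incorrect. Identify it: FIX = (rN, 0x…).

FIX = (r2, 0xfb)

[0] flags=1000 → (cmp)
[1] flags=1000 LE?T → r2=0x26
[2] flags=1000 NE?T → r1=0x06
[3] flags=0000 → (cmp)
[4] flags=0000 EQ?F → skip
[5] flags=0000 LS?T → r4=0x1c
[6] flags=0000 NE?T → r2=0x3e
[7] flags=1001 → (cmp)
[8] flags=1001 GE?T → r2=0xb6
[9] flags=1001 GT?T → r2=0xfb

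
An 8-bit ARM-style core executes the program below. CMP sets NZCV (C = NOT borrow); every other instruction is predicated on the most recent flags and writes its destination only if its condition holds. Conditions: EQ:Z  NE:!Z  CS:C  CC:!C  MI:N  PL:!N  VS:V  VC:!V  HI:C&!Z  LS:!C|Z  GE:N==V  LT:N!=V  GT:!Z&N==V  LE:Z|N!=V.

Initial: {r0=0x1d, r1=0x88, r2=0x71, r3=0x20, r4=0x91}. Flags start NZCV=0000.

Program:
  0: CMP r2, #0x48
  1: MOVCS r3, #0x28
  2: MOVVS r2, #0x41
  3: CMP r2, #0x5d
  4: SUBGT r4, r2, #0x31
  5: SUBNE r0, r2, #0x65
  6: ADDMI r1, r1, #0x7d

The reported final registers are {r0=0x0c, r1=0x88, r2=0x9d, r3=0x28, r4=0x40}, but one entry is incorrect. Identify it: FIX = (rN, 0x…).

0: ✓ CMP  NZCV=0010
1: ✓ MOVCS  r3←0x28
2: · MOVVS
3: ✓ CMP  NZCV=0010
4: ✓ SUBGT  r4←0x40
5: ✓ SUBNE  r0←0x0c
6: · ADDMI

FIX = (r2, 0x71)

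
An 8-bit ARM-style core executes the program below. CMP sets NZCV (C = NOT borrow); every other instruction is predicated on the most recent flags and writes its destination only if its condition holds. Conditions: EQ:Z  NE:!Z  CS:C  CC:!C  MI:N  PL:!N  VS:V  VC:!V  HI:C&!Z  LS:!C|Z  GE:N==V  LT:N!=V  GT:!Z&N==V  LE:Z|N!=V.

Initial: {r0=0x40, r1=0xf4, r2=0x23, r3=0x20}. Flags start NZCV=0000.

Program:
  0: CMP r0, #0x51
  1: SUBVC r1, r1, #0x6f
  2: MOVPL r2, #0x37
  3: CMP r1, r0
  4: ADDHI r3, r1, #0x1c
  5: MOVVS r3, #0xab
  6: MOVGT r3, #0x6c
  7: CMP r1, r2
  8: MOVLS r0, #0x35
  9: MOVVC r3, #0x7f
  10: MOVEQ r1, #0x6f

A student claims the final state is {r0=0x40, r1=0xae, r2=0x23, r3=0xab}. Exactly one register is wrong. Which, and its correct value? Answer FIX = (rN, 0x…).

[0] flags=1000 → (cmp)
[1] flags=1000 VC?T → r1=0x85
[2] flags=1000 PL?F → skip
[3] flags=0011 → (cmp)
[4] flags=0011 HI?T → r3=0xa1
[5] flags=0011 VS?T → r3=0xab
[6] flags=0011 GT?F → skip
[7] flags=0011 → (cmp)
[8] flags=0011 LS?F → skip
[9] flags=0011 VC?F → skip
[10] flags=0011 EQ?F → skip

FIX = (r1, 0x85)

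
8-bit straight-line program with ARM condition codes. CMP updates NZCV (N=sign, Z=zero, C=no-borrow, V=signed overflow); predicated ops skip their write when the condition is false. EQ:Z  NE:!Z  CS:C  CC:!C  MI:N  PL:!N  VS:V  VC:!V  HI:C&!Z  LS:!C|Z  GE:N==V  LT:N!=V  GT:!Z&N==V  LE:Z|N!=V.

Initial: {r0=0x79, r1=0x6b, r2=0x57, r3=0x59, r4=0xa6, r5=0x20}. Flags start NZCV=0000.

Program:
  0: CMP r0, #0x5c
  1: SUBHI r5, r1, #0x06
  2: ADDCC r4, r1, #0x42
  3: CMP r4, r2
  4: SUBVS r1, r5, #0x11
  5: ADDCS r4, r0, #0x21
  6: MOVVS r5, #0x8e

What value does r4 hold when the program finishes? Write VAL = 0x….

0: ✓ CMP  NZCV=0010
1: ✓ SUBHI  r5←0x65
2: · ADDCC
3: ✓ CMP  NZCV=0011
4: ✓ SUBVS  r1←0x54
5: ✓ ADDCS  r4←0x9a
6: ✓ MOVVS  r5←0x8e

VAL = 0x9a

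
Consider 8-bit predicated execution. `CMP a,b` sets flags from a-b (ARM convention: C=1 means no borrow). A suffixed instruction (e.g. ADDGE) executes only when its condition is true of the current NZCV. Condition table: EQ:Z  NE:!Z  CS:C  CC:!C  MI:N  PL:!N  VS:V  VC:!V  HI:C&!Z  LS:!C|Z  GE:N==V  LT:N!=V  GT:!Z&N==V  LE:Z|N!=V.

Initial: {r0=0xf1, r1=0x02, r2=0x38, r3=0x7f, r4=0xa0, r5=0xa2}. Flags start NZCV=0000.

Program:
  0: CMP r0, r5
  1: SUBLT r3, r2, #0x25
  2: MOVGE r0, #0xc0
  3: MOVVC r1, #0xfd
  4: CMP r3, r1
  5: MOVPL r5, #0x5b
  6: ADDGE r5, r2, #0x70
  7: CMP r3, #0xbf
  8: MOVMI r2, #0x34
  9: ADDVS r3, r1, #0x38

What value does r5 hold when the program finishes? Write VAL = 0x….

VAL = 0xa8

[0] flags=0010 → (cmp)
[1] flags=0010 LT?F → skip
[2] flags=0010 GE?T → r0=0xc0
[3] flags=0010 VC?T → r1=0xfd
[4] flags=1001 → (cmp)
[5] flags=1001 PL?F → skip
[6] flags=1001 GE?T → r5=0xa8
[7] flags=1001 → (cmp)
[8] flags=1001 MI?T → r2=0x34
[9] flags=1001 VS?T → r3=0x35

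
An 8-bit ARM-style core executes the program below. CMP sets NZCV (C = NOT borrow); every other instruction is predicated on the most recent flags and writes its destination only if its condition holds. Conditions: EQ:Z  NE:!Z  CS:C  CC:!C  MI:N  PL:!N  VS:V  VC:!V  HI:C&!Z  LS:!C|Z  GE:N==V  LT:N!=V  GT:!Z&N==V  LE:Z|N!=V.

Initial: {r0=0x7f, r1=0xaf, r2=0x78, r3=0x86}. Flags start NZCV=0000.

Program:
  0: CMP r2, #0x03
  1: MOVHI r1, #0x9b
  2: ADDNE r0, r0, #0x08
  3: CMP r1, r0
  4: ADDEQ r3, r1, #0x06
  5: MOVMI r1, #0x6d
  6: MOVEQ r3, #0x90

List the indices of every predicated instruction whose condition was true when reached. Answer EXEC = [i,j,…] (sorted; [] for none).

EXEC = [1,2]

[0] flags=0010 → (cmp)
[1] flags=0010 HI?T → r1=0x9b
[2] flags=0010 NE?T → r0=0x87
[3] flags=0010 → (cmp)
[4] flags=0010 EQ?F → skip
[5] flags=0010 MI?F → skip
[6] flags=0010 EQ?F → skip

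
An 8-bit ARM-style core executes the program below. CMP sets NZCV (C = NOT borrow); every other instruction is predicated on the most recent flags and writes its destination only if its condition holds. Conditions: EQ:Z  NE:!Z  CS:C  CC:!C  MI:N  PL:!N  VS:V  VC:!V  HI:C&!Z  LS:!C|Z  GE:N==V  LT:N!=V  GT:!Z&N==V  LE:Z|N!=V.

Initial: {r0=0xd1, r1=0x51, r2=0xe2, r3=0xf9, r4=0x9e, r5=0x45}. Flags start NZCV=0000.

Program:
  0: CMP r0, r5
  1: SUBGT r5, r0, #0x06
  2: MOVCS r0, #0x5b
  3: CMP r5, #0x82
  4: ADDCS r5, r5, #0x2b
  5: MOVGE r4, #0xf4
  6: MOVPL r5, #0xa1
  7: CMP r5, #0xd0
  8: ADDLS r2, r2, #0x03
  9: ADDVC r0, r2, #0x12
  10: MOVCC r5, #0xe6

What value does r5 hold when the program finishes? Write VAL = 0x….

VAL = 0xe6

[0] flags=1010 → (cmp)
[1] flags=1010 GT?F → skip
[2] flags=1010 CS?T → r0=0x5b
[3] flags=1001 → (cmp)
[4] flags=1001 CS?F → skip
[5] flags=1001 GE?T → r4=0xf4
[6] flags=1001 PL?F → skip
[7] flags=0000 → (cmp)
[8] flags=0000 LS?T → r2=0xe5
[9] flags=0000 VC?T → r0=0xf7
[10] flags=0000 CC?T → r5=0xe6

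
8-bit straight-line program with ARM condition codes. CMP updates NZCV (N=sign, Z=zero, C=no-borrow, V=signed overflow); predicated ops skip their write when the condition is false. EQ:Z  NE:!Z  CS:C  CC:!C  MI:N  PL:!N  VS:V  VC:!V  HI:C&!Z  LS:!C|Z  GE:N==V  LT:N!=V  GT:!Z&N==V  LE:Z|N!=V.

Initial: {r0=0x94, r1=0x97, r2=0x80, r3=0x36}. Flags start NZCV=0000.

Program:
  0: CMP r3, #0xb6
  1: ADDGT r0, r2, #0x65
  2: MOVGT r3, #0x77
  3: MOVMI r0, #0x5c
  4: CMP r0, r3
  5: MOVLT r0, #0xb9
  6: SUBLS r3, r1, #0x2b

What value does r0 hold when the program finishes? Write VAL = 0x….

VAL = 0xb9

0: ✓ CMP  NZCV=1001
1: ✓ ADDGT  r0←0xe5
2: ✓ MOVGT  r3←0x77
3: ✓ MOVMI  r0←0x5c
4: ✓ CMP  NZCV=1000
5: ✓ MOVLT  r0←0xb9
6: ✓ SUBLS  r3←0x6c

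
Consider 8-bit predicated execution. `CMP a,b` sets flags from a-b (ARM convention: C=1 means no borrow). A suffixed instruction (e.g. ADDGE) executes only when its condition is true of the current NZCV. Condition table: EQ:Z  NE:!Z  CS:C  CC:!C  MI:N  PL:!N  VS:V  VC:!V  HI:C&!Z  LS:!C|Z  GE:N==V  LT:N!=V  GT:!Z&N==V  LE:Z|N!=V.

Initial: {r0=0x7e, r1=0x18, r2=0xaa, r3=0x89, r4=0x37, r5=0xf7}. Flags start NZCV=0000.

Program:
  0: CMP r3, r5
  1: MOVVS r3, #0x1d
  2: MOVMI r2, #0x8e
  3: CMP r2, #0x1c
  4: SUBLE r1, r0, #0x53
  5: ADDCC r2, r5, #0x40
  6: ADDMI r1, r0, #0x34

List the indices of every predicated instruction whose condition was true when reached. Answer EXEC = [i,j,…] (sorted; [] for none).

0: ✓ CMP  NZCV=1000
1: · MOVVS
2: ✓ MOVMI  r2←0x8e
3: ✓ CMP  NZCV=0011
4: ✓ SUBLE  r1←0x2b
5: · ADDCC
6: · ADDMI

EXEC = [2,4]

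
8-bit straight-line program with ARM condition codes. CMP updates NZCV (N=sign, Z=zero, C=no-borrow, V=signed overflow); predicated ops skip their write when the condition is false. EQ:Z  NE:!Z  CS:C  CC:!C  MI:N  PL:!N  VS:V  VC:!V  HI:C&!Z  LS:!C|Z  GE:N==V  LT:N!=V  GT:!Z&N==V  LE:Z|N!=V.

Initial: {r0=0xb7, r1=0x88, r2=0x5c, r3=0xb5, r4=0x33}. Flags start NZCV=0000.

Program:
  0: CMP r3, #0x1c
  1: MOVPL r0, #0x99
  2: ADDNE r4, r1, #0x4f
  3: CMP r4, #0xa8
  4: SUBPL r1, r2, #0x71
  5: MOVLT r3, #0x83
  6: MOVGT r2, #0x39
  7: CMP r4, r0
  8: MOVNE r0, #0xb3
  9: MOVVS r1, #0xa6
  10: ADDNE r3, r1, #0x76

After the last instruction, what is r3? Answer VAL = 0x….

[0] flags=1010 → (cmp)
[1] flags=1010 PL?F → skip
[2] flags=1010 NE?T → r4=0xd7
[3] flags=0010 → (cmp)
[4] flags=0010 PL?T → r1=0xeb
[5] flags=0010 LT?F → skip
[6] flags=0010 GT?T → r2=0x39
[7] flags=0010 → (cmp)
[8] flags=0010 NE?T → r0=0xb3
[9] flags=0010 VS?F → skip
[10] flags=0010 NE?T → r3=0x61

VAL = 0x61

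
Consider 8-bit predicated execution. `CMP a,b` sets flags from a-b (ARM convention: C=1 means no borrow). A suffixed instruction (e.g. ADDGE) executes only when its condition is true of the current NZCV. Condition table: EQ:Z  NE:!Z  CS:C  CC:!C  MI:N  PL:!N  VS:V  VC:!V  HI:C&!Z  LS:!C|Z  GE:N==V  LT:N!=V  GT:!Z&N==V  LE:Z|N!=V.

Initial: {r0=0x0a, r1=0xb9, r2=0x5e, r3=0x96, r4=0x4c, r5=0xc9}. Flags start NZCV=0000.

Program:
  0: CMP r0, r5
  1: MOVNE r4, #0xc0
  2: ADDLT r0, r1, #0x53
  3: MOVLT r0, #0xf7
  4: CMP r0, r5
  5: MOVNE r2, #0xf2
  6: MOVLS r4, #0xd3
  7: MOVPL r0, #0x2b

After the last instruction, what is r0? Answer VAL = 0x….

0: ✓ CMP  NZCV=0000
1: ✓ MOVNE  r4←0xc0
2: · ADDLT
3: · MOVLT
4: ✓ CMP  NZCV=0000
5: ✓ MOVNE  r2←0xf2
6: ✓ MOVLS  r4←0xd3
7: ✓ MOVPL  r0←0x2b

VAL = 0x2b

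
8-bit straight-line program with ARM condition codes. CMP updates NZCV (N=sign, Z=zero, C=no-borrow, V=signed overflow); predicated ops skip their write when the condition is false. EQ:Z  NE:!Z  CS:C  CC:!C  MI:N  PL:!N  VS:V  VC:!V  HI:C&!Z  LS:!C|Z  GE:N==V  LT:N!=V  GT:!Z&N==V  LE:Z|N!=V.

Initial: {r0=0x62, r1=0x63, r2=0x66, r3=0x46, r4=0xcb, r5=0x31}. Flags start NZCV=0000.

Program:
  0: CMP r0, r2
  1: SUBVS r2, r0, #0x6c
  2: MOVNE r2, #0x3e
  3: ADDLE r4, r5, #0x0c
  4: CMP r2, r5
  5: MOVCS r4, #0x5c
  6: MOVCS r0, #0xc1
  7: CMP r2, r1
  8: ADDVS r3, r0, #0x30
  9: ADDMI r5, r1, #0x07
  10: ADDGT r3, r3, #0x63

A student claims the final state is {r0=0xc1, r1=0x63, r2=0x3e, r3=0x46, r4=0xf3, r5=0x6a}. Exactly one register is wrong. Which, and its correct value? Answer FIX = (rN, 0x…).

0: ✓ CMP  NZCV=1000
1: · SUBVS
2: ✓ MOVNE  r2←0x3e
3: ✓ ADDLE  r4←0x3d
4: ✓ CMP  NZCV=0010
5: ✓ MOVCS  r4←0x5c
6: ✓ MOVCS  r0←0xc1
7: ✓ CMP  NZCV=1000
8: · ADDVS
9: ✓ ADDMI  r5←0x6a
10: · ADDGT

FIX = (r4, 0x5c)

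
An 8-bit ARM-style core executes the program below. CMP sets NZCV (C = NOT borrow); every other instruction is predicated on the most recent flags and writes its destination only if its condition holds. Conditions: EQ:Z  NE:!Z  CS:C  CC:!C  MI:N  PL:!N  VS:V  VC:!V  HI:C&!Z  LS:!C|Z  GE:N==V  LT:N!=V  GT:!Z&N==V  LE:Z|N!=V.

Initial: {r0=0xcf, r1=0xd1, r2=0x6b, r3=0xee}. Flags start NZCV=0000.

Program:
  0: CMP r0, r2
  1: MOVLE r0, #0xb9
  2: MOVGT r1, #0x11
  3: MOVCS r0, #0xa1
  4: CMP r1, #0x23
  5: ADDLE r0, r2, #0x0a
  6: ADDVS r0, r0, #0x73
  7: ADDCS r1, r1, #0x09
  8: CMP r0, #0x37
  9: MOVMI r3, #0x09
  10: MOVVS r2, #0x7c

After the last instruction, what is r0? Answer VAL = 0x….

VAL = 0x75

0: ✓ CMP  NZCV=0011
1: ✓ MOVLE  r0←0xb9
2: · MOVGT
3: ✓ MOVCS  r0←0xa1
4: ✓ CMP  NZCV=1010
5: ✓ ADDLE  r0←0x75
6: · ADDVS
7: ✓ ADDCS  r1←0xda
8: ✓ CMP  NZCV=0010
9: · MOVMI
10: · MOVVS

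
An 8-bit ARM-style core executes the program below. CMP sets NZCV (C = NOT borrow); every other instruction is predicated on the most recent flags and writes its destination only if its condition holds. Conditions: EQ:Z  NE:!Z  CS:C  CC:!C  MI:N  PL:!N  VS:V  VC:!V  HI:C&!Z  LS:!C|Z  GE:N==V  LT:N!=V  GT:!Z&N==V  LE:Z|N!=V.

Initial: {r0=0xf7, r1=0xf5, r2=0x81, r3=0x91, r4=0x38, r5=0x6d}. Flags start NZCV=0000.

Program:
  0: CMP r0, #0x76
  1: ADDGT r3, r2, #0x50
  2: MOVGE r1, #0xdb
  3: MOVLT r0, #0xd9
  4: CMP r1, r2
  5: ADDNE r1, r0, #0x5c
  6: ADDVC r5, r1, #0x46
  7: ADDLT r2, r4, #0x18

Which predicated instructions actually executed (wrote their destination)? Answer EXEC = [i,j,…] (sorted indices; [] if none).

EXEC = [3,5,6]

[0] flags=1010 → (cmp)
[1] flags=1010 GT?F → skip
[2] flags=1010 GE?F → skip
[3] flags=1010 LT?T → r0=0xd9
[4] flags=0010 → (cmp)
[5] flags=0010 NE?T → r1=0x35
[6] flags=0010 VC?T → r5=0x7b
[7] flags=0010 LT?F → skip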